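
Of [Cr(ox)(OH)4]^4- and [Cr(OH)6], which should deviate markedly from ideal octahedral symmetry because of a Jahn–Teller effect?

[Cr(ox)(OH)4]^4-: Summing ligand charges against the −4 overall charge gives an oxidation state of +2 for chromium. Chromium is a group-6 element; Cr(II) is therefore d⁴. Hydroxide and oxalate are weak-field ligands for a first-row metal, so the complex is high-spin. The t₂g³e_g¹ (high-spin) configuration has an unevenly filled e_g set; the Jahn–Teller theorem predicts a tetragonal distortion (typically axial elongation) to lift the degeneracy.
[Cr(OH)6]: Ligand charges: each hydroxide is −1. With an overall charge of 0 the chromium centre must be in the +6 oxidation state. Group 6 minus oxidation state 6 gives a d⁰ configuration. The d⁰ configuration leaves the e_g set evenly filled (or empty) — no strong Jahn–Teller driving force.

[Cr(ox)(OH)4]^4-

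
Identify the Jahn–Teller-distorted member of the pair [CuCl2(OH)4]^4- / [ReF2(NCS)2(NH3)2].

[CuCl2(OH)4]^4-

[CuCl2(OH)4]^4-: Summing ligand charges against the −4 overall charge gives an oxidation state of +2 for copper. Copper is a group-11 element; Cu(II) is therefore d⁹. The t₂g⁶e_g³ configuration has an unevenly filled e_g set; the Jahn–Teller theorem predicts a tetragonal distortion (typically axial elongation) to lift the degeneracy.
[ReF2(NCS)2(NH3)2]: Ligand charges: each fluoride is −1; each isothiocyanate is −1; ammonia is neutral. With an overall charge of 0 the rhenium centre must be in the +4 oxidation state. Rhenium is a group-7 element; Re(IV) is therefore d³. The d³ configuration leaves the e_g set evenly filled (or empty) — no strong Jahn–Teller driving force.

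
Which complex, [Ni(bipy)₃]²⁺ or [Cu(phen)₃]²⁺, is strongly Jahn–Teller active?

[Cu(phen)₃]²⁺

[Ni(bipy)₃]²⁺: Summing ligand charges against the +2 overall charge gives an oxidation state of +2 for nickel. Ni sits in group 10, so the d-electron count is 10 − 2 = 8. The d⁸ configuration leaves the e_g set evenly filled (or empty) — no strong Jahn–Teller driving force.
[Cu(phen)₃]²⁺: 1,10-phenanthroline is neutral; balancing the +2 overall charge requires Cu(II). Copper is a group-11 element; Cu(II) is therefore d⁹. The t₂g⁶e_g³ configuration has an unevenly filled e_g set; the Jahn–Teller theorem predicts a tetragonal distortion (typically axial elongation) to lift the degeneracy.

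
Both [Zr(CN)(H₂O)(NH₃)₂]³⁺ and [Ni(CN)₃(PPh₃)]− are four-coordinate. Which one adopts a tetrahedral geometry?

For [Zr(CN)(H₂O)(NH₃)₂]³⁺: Ligand charges: each cyanide is −1; water is neutral; ammonia is neutral. With an overall charge of +3 the zirconium centre must be in the +4 oxidation state. Zr sits in group 4, so the d-electron count is 4 − 4 = 0. A d⁰ ion has no crystal-field stabilisation preference between square planar and tetrahedral, so four ligands adopt the sterically favoured tetrahedral geometry. → tetrahedral.
For [Ni(CN)₃(PPh₃)]−: Ligand charges: each cyanide is −1; triphenylphosphine is neutral. With an overall charge of −1 the nickel centre must be in the +2 oxidation state. Ni sits in group 10, so the d-electron count is 10 − 2 = 8. Cyanide and triphenylphosphine are strong-field ligands (high in the spectrochemical series). A 3d d⁸ ion with strong-field ligands gains enough CFSE to favour square planar over tetrahedral. → square planar.

[Zr(CN)(H₂O)(NH₃)₂]³⁺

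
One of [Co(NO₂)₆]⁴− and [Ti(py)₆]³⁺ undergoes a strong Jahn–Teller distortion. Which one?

[Co(NO₂)₆]⁴−: Summing ligand charges against the −4 overall charge gives an oxidation state of +2 for cobalt. Co sits in group 9, so the d-electron count is 9 − 2 = 7. Nitro (N-bound nitrite) is a strong-field ligand (high in the spectrochemical series) for a first-row metal, so the complex is low-spin. The t₂g⁶e_g¹ (low-spin) configuration has an unevenly filled e_g set; the Jahn–Teller theorem predicts a tetragonal distortion (typically axial elongation) to lift the degeneracy.
[Ti(py)₆]³⁺: Pyridine is neutral; balancing the +3 overall charge requires Ti(III). Ti sits in group 4, so the d-electron count is 4 − 3 = 1. The d¹ configuration leaves the e_g set evenly filled (or empty) — no strong Jahn–Teller driving force.

[Co(NO₂)₆]⁴−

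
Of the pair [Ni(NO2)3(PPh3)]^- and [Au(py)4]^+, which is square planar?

[Ni(NO2)3(PPh3)]^-

For [Ni(NO2)3(PPh3)]^-: Each nitro (N-bound nitrite) is −1; triphenylphosphine is neutral; balancing the −1 overall charge requires Ni(II). Ni sits in group 10, so the d-electron count is 10 − 2 = 8. Nitro (N-bound nitrite) and triphenylphosphine are strong-field ligands (high in the spectrochemical series). A 3d d⁸ ion with strong-field ligands gains enough CFSE to favour square planar over tetrahedral. → square planar.
For [Au(py)4]^+: Summing ligand charges against the +1 overall charge gives an oxidation state of +1 for gold. Group 11 minus oxidation state 1 gives a d¹⁰ configuration. A d¹⁰ ion has no crystal-field stabilisation preference between square planar and tetrahedral, so four ligands adopt the sterically favoured tetrahedral geometry. → tetrahedral.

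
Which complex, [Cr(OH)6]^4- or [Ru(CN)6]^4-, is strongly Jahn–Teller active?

[Cr(OH)6]^4-: Summing ligand charges against the −4 overall charge gives an oxidation state of +2 for chromium. Chromium is a group-6 element; Cr(II) is therefore d⁴. Hydroxide is a weak-field ligand for a first-row metal, so the complex is high-spin. The t₂g³e_g¹ (high-spin) configuration has an unevenly filled e_g set; the Jahn–Teller theorem predicts a tetragonal distortion (typically axial elongation) to lift the degeneracy.
[Ru(CN)6]^4-: Ligand charges: each cyanide is −1. With an overall charge of −4 the ruthenium centre must be in the +2 oxidation state. Ruthenium is a group-8 element; Ru(II) is therefore d⁶. A 4d ion has a large Δₒ and is invariably low-spin. The d⁶ configuration leaves the e_g set evenly filled (or empty) — no strong Jahn–Teller driving force.

[Cr(OH)6]^4-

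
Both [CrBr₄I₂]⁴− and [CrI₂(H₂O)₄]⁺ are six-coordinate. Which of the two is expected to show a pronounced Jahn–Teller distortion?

[CrBr₄I₂]⁴−: Ligand charges: each bromide is −1; each iodide is −1. With an overall charge of −4 the chromium centre must be in the +2 oxidation state. Chromium is a group-6 element; Cr(II) is therefore d⁴. Bromide and iodide are weak-field ligands for a first-row metal, so the complex is high-spin. The t₂g³e_g¹ (high-spin) configuration has an unevenly filled e_g set; the Jahn–Teller theorem predicts a tetragonal distortion (typically axial elongation) to lift the degeneracy.
[CrI₂(H₂O)₄]⁺: Summing ligand charges against the +1 overall charge gives an oxidation state of +3 for chromium. Group 6 minus oxidation state 3 gives a d³ configuration. The d³ configuration leaves the e_g set evenly filled (or empty) — no strong Jahn–Teller driving force.

[CrBr₄I₂]⁴−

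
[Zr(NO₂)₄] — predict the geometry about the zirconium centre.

Ligand charges: each nitro (N-bound nitrite) is −1. With an overall charge of 0 the zirconium centre must be in the +4 oxidation state.
Zr sits in group 4, so the d-electron count is 4 − 4 = 0.
Coordination number: 4.
A d⁰ ion has no crystal-field stabilisation preference between square planar and tetrahedral, so four ligands adopt the sterically favoured tetrahedral geometry.

tetrahedral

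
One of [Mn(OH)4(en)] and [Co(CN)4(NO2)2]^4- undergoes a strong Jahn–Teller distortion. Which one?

[Co(CN)4(NO2)2]^4-

[Mn(OH)4(en)]: Ligand charges: each hydroxide is −1; ethylenediamine is neutral. With an overall charge of 0 the manganese centre must be in the +4 oxidation state. Mn sits in group 7, so the d-electron count is 7 − 4 = 3. The d³ configuration leaves the e_g set evenly filled (or empty) — no strong Jahn–Teller driving force.
[Co(CN)4(NO2)2]^4-: Ligand charges: each cyanide is −1; each nitro (N-bound nitrite) is −1. With an overall charge of −4 the cobalt centre must be in the +2 oxidation state. Cobalt is a group-9 element; Co(II) is therefore d⁷. Cyanide and nitro (N-bound nitrite) are strong-field ligands (high in the spectrochemical series) for a first-row metal, so the complex is low-spin. The t₂g⁶e_g¹ (low-spin) configuration has an unevenly filled e_g set; the Jahn–Teller theorem predicts a tetragonal distortion (typically axial elongation) to lift the degeneracy.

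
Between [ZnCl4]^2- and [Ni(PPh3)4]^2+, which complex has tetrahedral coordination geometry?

For [ZnCl4]^2-: Each chloride is −1; balancing the −2 overall charge requires Zn(II). Zn sits in group 12, so the d-electron count is 12 − 2 = 10. A d¹⁰ ion has no crystal-field stabilisation preference between square planar and tetrahedral, so four ligands adopt the sterically favoured tetrahedral geometry. → tetrahedral.
For [Ni(PPh3)4]^2+: Ligand charges: triphenylphosphine is neutral. With an overall charge of +2 the nickel centre must be in the +2 oxidation state. Ni sits in group 10, so the d-electron count is 10 − 2 = 8. Triphenylphosphine is a strong-field ligand (high in the spectrochemical series). A 3d d⁸ ion with strong-field ligands gains enough CFSE to favour square planar over tetrahedral. → square planar.

[ZnCl4]^2-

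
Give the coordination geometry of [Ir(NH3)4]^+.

Ligand charges: ammonia is neutral. With an overall charge of +1 the iridium centre must be in the +1 oxidation state.
Iridium is a group-9 element; Ir(I) is therefore d⁸.
Coordination number: 4.
A 5d d⁸ ion has a large crystal-field splitting; square planar leaves the high-energy d_{x²−y²} orbital empty and maximises CFSE.

square planar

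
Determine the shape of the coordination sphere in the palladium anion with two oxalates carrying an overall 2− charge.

square planar

Ligand charges: each oxalate is −2. With an overall charge of −2 the palladium centre must be in the +2 oxidation state.
Pd sits in group 10, so the d-electron count is 10 − 2 = 8.
Counting donor atoms: 2×oxalate (bidentate) → 4 donors. Coordination number = 4.
A 4d d⁸ ion has a large crystal-field splitting; square planar leaves the high-energy d_{x²−y²} orbital empty and maximises CFSE.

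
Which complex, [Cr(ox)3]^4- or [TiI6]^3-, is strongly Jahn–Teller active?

[Cr(ox)3]^4-: Each oxalate is −2; balancing the −4 overall charge requires Cr(II). Group 6 minus oxidation state 2 gives a d⁴ configuration. Oxalate is a weak-field ligand for a first-row metal, so the complex is high-spin. The t₂g³e_g¹ (high-spin) configuration has an unevenly filled e_g set; the Jahn–Teller theorem predicts a tetragonal distortion (typically axial elongation) to lift the degeneracy.
[TiI6]^3-: Ligand charges: each iodide is −1. With an overall charge of −3 the titanium centre must be in the +3 oxidation state. Ti sits in group 4, so the d-electron count is 4 − 3 = 1. The d¹ configuration leaves the e_g set evenly filled (or empty) — no strong Jahn–Teller driving force.

[Cr(ox)3]^4-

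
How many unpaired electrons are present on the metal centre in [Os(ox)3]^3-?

1 unpaired electron

Each oxalate is −2; balancing the −3 overall charge requires Os(III).
Osmium is a group-8 element; Os(III) is therefore d⁵.
Counting donor atoms: 3×oxalate (bidentate) → 6 donors. Coordination number = 6.
The spin state decides the count: a 5d ion has a large Δₒ and is invariably low-spin.
An octahedral low-spin d⁵ ion is t₂g⁵e_g⁰, giving 1 unpaired electron.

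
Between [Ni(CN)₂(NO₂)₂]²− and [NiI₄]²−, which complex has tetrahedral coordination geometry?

[NiI₄]²−

For [Ni(CN)₂(NO₂)₂]²−: Summing ligand charges against the −2 overall charge gives an oxidation state of +2 for nickel. Nickel is a group-10 element; Ni(II) is therefore d⁸. Cyanide and nitro (N-bound nitrite) are strong-field ligands (high in the spectrochemical series). A 3d d⁸ ion with strong-field ligands gains enough CFSE to favour square planar over tetrahedral. → square planar.
For [NiI₄]²−: Summing ligand charges against the −2 overall charge gives an oxidation state of +2 for nickel. Group 10 minus oxidation state 2 gives a d⁸ configuration. Iodide is a weak-field ligand. With weak-field ligands the CFSE gain from square planar is small, so a 3d d⁸ ion takes the sterically preferred tetrahedral geometry. → tetrahedral.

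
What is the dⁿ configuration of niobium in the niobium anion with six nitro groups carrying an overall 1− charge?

Each nitro (N-bound nitrite) is −1; balancing the −1 overall charge requires Nb(V).
Niobium is a group-5 element; Nb(V) is therefore d⁰.

d0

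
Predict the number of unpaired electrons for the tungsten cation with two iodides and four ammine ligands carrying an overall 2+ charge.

Summing ligand charges against the +2 overall charge gives an oxidation state of +4 for tungsten.
W sits in group 6, so the d-electron count is 6 − 4 = 2.
In an octahedral field the d² configuration is t₂g²e_g⁰ (only one arrangement possible), giving 2 unpaired electrons.

2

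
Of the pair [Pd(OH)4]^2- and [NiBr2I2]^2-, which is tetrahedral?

[NiBr2I2]^2-

For [Pd(OH)4]^2-: Ligand charges: each hydroxide is −1. With an overall charge of −2 the palladium centre must be in the +2 oxidation state. Palladium is a group-10 element; Pd(II) is therefore d⁸. A 4d d⁸ ion has a large crystal-field splitting; square planar leaves the high-energy d_{x²−y²} orbital empty and maximises CFSE. → square planar.
For [NiBr2I2]^2-: Ligand charges: each bromide is −1; each iodide is −1. With an overall charge of −2 the nickel centre must be in the +2 oxidation state. Nickel is a group-10 element; Ni(II) is therefore d⁸. Bromide and iodide are weak-field ligands. With weak-field ligands the CFSE gain from square planar is small, so a 3d d⁸ ion takes the sterically preferred tetrahedral geometry. → tetrahedral.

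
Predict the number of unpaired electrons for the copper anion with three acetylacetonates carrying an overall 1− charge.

Ligand charges: each acetylacetonate is −1. With an overall charge of −1 the copper centre must be in the +2 oxidation state.
Group 11 minus oxidation state 2 gives a d⁹ configuration.
Counting donor atoms: 3×acetylacetonate (bidentate) → 6 donors. Coordination number = 6.
In an octahedral field the d⁹ configuration is t₂g⁶e_g³ (only one arrangement possible), giving 1 unpaired electron.

1 unpaired electron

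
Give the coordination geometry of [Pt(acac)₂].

Ligand charges: each acetylacetonate is −1. With an overall charge of 0 the platinum centre must be in the +2 oxidation state.
Pt sits in group 10, so the d-electron count is 10 − 2 = 8.
Counting donor atoms: 2×acetylacetonate (bidentate) → 4 donors. Coordination number = 4.
A 5d d⁸ ion has a large crystal-field splitting; square planar leaves the high-energy d_{x²−y²} orbital empty and maximises CFSE.

square planar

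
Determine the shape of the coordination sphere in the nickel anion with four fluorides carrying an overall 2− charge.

Summing ligand charges against the −2 overall charge gives an oxidation state of +2 for nickel.
Nickel is a group-10 element; Ni(II) is therefore d⁸.
Coordination number: 4.
Fluoride is a weak-field ligand.
With weak-field ligands the CFSE gain from square planar is small, so a 3d d⁸ ion takes the sterically preferred tetrahedral geometry.

tetrahedral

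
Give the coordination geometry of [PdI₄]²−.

Ligand charges: each iodide is −1. With an overall charge of −2 the palladium centre must be in the +2 oxidation state.
Group 10 minus oxidation state 2 gives a d⁸ configuration.
With 4 monodentate ligands the coordination number is 4.
A 4d d⁸ ion has a large crystal-field splitting; square planar leaves the high-energy d_{x²−y²} orbital empty and maximises CFSE.

square planar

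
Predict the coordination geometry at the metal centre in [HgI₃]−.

Summing ligand charges against the −1 overall charge gives an oxidation state of +2 for mercury.
Hg sits in group 12, so the d-electron count is 12 − 2 = 10.
Coordination number: 3.
Three ligands around a d¹⁰ centre minimise repulsion in a trigonal-planar arrangement.

trigonal planar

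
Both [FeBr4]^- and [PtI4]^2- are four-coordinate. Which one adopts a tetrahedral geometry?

For [FeBr4]^-: Ligand charges: each bromide is −1. With an overall charge of −1 the iron centre must be in the +3 oxidation state. Fe sits in group 8, so the d-electron count is 8 − 3 = 5. A high-spin d⁵ ion has zero CFSE in either geometry, so four ligands adopt the sterically favoured tetrahedral geometry. → tetrahedral.
For [PtI4]^2-: Each iodide is −1; balancing the −2 overall charge requires Pt(II). Platinum is a group-10 element; Pt(II) is therefore d⁸. A 5d d⁸ ion has a large crystal-field splitting; square planar leaves the high-energy d_{x²−y²} orbital empty and maximises CFSE. → square planar.

[FeBr4]^-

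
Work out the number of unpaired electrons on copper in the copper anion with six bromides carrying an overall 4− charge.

1

Each bromide is −1; balancing the −4 overall charge requires Cu(II).
Copper is a group-11 element; Cu(II) is therefore d⁹.
In an octahedral field the d⁹ configuration is t₂g⁶e_g³ (only one arrangement possible), giving 1 unpaired electron.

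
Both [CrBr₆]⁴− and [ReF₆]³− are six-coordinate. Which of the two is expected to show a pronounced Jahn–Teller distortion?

[CrBr₆]⁴−

[CrBr₆]⁴−: Each bromide is −1; balancing the −4 overall charge requires Cr(II). Group 6 minus oxidation state 2 gives a d⁴ configuration. Bromide is a weak-field ligand for a first-row metal, so the complex is high-spin. The t₂g³e_g¹ (high-spin) configuration has an unevenly filled e_g set; the Jahn–Teller theorem predicts a tetragonal distortion (typically axial elongation) to lift the degeneracy.
[ReF₆]³−: Summing ligand charges against the −3 overall charge gives an oxidation state of +3 for rhenium. Rhenium is a group-7 element; Re(III) is therefore d⁴. A 5d ion has a large Δₒ and is invariably low-spin. The d⁴ configuration leaves the e_g set evenly filled (or empty) — no strong Jahn–Teller driving force.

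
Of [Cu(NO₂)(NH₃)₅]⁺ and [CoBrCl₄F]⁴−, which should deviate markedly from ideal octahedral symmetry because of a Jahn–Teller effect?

[Cu(NO₂)(NH₃)₅]⁺: Ligand charges: each nitro (N-bound nitrite) is −1; ammonia is neutral. With an overall charge of +1 the copper centre must be in the +2 oxidation state. Group 11 minus oxidation state 2 gives a d⁹ configuration. The t₂g⁶e_g³ configuration has an unevenly filled e_g set; the Jahn–Teller theorem predicts a tetragonal distortion (typically axial elongation) to lift the degeneracy.
[CoBrCl₄F]⁴−: Ligand charges: each bromide is −1; each chloride is −1; each fluoride is −1. With an overall charge of −4 the cobalt centre must be in the +2 oxidation state. Co sits in group 9, so the d-electron count is 9 − 2 = 7. Bromide, chloride, and fluoride are weak-field ligands for a first-row metal, so the complex is high-spin. The d⁷ configuration leaves the e_g set evenly filled (or empty) — no strong Jahn–Teller driving force.

[Cu(NO₂)(NH₃)₅]⁺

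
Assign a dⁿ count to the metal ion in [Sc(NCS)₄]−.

Each isothiocyanate is −1; balancing the −1 overall charge requires Sc(III).
Group 3 minus oxidation state 3 gives a d⁰ configuration.

d⁰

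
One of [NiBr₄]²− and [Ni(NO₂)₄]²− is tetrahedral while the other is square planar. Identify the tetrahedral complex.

[NiBr₄]²−

For [NiBr₄]²−: Ligand charges: each bromide is −1. With an overall charge of −2 the nickel centre must be in the +2 oxidation state. Group 10 minus oxidation state 2 gives a d⁸ configuration. Bromide is a weak-field ligand. With weak-field ligands the CFSE gain from square planar is small, so a 3d d⁸ ion takes the sterically preferred tetrahedral geometry. → tetrahedral.
For [Ni(NO₂)₄]²−: Ligand charges: each nitro (N-bound nitrite) is −1. With an overall charge of −2 the nickel centre must be in the +2 oxidation state. Nickel is a group-10 element; Ni(II) is therefore d⁸. Nitro (N-bound nitrite) is a strong-field ligand (high in the spectrochemical series). A 3d d⁸ ion with strong-field ligands gains enough CFSE to favour square planar over tetrahedral. → square planar.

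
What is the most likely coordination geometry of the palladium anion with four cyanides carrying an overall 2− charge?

square planar

Each cyanide is −1; balancing the −2 overall charge requires Pd(II).
Palladium is a group-10 element; Pd(II) is therefore d⁸.
With 4 monodentate ligands the coordination number is 4.
A 4d d⁸ ion has a large crystal-field splitting; square planar leaves the high-energy d_{x²−y²} orbital empty and maximises CFSE.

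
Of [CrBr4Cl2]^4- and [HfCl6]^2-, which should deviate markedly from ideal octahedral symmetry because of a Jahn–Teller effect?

[CrBr4Cl2]^4-

[CrBr4Cl2]^4-: Summing ligand charges against the −4 overall charge gives an oxidation state of +2 for chromium. Chromium is a group-6 element; Cr(II) is therefore d⁴. Bromide and chloride are weak-field ligands for a first-row metal, so the complex is high-spin. The t₂g³e_g¹ (high-spin) configuration has an unevenly filled e_g set; the Jahn–Teller theorem predicts a tetragonal distortion (typically axial elongation) to lift the degeneracy.
[HfCl6]^2-: Each chloride is −1; balancing the −2 overall charge requires Hf(IV). Hafnium is a group-4 element; Hf(IV) is therefore d⁰. The d⁰ configuration leaves the e_g set evenly filled (or empty) — no strong Jahn–Teller driving force.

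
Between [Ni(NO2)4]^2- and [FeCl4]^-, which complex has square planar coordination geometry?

For [Ni(NO2)4]^2-: Ligand charges: each nitro (N-bound nitrite) is −1. With an overall charge of −2 the nickel centre must be in the +2 oxidation state. Nickel is a group-10 element; Ni(II) is therefore d⁸. Nitro (N-bound nitrite) is a strong-field ligand (high in the spectrochemical series). A 3d d⁸ ion with strong-field ligands gains enough CFSE to favour square planar over tetrahedral. → square planar.
For [FeCl4]^-: Summing ligand charges against the −1 overall charge gives an oxidation state of +3 for iron. Group 8 minus oxidation state 3 gives a d⁵ configuration. A high-spin d⁵ ion has zero CFSE in either geometry, so four ligands adopt the sterically favoured tetrahedral geometry. → tetrahedral.

[Ni(NO2)4]^2-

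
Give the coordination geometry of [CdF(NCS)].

Each fluoride is −1; each isothiocyanate is −1; balancing the 0 overall charge requires Cd(II).
Cadmium is a group-12 element; Cd(II) is therefore d¹⁰.
Coordination number: 2.
A d¹⁰ ion with only two ligands adopts a linear arrangement (sp hybridisation; no CFSE preference).

linear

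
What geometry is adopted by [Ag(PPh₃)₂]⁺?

linear

Summing ligand charges against the +1 overall charge gives an oxidation state of +1 for silver.
Silver is a group-11 element; Ag(I) is therefore d¹⁰.
With 2 monodentate ligands the coordination number is 2.
A d¹⁰ ion with only two ligands adopts a linear arrangement (sp hybridisation; no CFSE preference).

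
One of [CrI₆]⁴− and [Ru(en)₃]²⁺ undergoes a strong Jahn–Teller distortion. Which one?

[CrI₆]⁴−: Each iodide is −1; balancing the −4 overall charge requires Cr(II). Group 6 minus oxidation state 2 gives a d⁴ configuration. Iodide is a weak-field ligand for a first-row metal, so the complex is high-spin. The t₂g³e_g¹ (high-spin) configuration has an unevenly filled e_g set; the Jahn–Teller theorem predicts a tetragonal distortion (typically axial elongation) to lift the degeneracy.
[Ru(en)₃]²⁺: Ligand charges: ethylenediamine is neutral. With an overall charge of +2 the ruthenium centre must be in the +2 oxidation state. Ru sits in group 8, so the d-electron count is 8 − 2 = 6. A 4d ion has a large Δₒ and is invariably low-spin. The d⁶ configuration leaves the e_g set evenly filled (or empty) — no strong Jahn–Teller driving force.

[CrI₆]⁴−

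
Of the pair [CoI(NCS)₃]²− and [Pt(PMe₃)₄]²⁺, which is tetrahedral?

For [CoI(NCS)₃]²−: Each iodide is −1; each isothiocyanate is −1; balancing the −2 overall charge requires Co(II). Group 9 minus oxidation state 2 gives a d⁷ configuration. For a high-spin 3d d⁷ ion with weak-field ligands the small Δₜ gives little square-planar CFSE advantage, so four ligands adopt the sterically favoured tetrahedral geometry. → tetrahedral.
For [Pt(PMe₃)₄]²⁺: Ligand charges: trimethylphosphine is neutral. With an overall charge of +2 the platinum centre must be in the +2 oxidation state. Pt sits in group 10, so the d-electron count is 10 − 2 = 8. A 5d d⁸ ion has a large crystal-field splitting; square planar leaves the high-energy d_{x²−y²} orbital empty and maximises CFSE. → square planar.

[CoI(NCS)₃]²−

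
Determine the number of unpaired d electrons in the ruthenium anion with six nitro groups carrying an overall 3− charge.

1 unpaired electron

Summing ligand charges against the −3 overall charge gives an oxidation state of +3 for ruthenium.
Ruthenium is a group-8 element; Ru(III) is therefore d⁵.
The spin state decides the count: a 4d ion has a large Δₒ and is invariably low-spin.
An octahedral low-spin d⁵ ion is t₂g⁵e_g⁰, giving 1 unpaired electron.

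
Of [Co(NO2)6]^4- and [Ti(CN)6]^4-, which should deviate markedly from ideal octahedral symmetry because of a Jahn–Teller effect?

[Co(NO2)6]^4-: Summing ligand charges against the −4 overall charge gives an oxidation state of +2 for cobalt. Cobalt is a group-9 element; Co(II) is therefore d⁷. Nitro (N-bound nitrite) is a strong-field ligand (high in the spectrochemical series) for a first-row metal, so the complex is low-spin. The t₂g⁶e_g¹ (low-spin) configuration has an unevenly filled e_g set; the Jahn–Teller theorem predicts a tetragonal distortion (typically axial elongation) to lift the degeneracy.
[Ti(CN)6]^4-: Summing ligand charges against the −4 overall charge gives an oxidation state of +2 for titanium. Titanium is a group-4 element; Ti(II) is therefore d². The d² configuration leaves the e_g set evenly filled (or empty) — no strong Jahn–Teller driving force.

[Co(NO2)6]^4-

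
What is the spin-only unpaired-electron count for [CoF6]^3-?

Ligand charges: each fluoride is −1. With an overall charge of −3 the cobalt centre must be in the +3 oxidation state.
Cobalt is a group-9 element; Co(III) is therefore d⁶.
The spin state decides the count: fluoride is the one ligand weak enough to leave Co(III) high-spin — [CoF₆]³⁻ is the classic exception.
An octahedral high-spin d⁶ ion is t₂g⁴e_g², giving 4 unpaired electrons.

4 unpaired electrons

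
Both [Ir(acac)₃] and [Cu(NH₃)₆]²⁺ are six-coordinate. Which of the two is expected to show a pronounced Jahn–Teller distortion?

[Cu(NH₃)₆]²⁺

[Ir(acac)₃]: Ligand charges: each acetylacetonate is −1. With an overall charge of 0 the iridium centre must be in the +3 oxidation state. Ir sits in group 9, so the d-electron count is 9 − 3 = 6. A 5d ion has a large Δₒ and is invariably low-spin. The d⁶ configuration leaves the e_g set evenly filled (or empty) — no strong Jahn–Teller driving force.
[Cu(NH₃)₆]²⁺: Ammonia is neutral; balancing the +2 overall charge requires Cu(II). Group 11 minus oxidation state 2 gives a d⁹ configuration. The t₂g⁶e_g³ configuration has an unevenly filled e_g set; the Jahn–Teller theorem predicts a tetragonal distortion (typically axial elongation) to lift the degeneracy.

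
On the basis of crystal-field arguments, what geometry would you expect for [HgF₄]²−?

Summing ligand charges against the −2 overall charge gives an oxidation state of +2 for mercury.
Group 12 minus oxidation state 2 gives a d¹⁰ configuration.
Coordination number: 4.
A d¹⁰ ion has no crystal-field stabilisation preference between square planar and tetrahedral, so four ligands adopt the sterically favoured tetrahedral geometry.

tetrahedral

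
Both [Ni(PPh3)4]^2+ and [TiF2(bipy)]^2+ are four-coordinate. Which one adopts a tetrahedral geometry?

For [Ni(PPh3)4]^2+: Ligand charges: triphenylphosphine is neutral. With an overall charge of +2 the nickel centre must be in the +2 oxidation state. Group 10 minus oxidation state 2 gives a d⁸ configuration. Triphenylphosphine is a strong-field ligand (high in the spectrochemical series). A 3d d⁸ ion with strong-field ligands gains enough CFSE to favour square planar over tetrahedral. → square planar.
For [TiF2(bipy)]^2+: Ligand charges: each fluoride is −1; 2,2′-bipyridine is neutral. With an overall charge of +2 the titanium centre must be in the +4 oxidation state. Titanium is a group-4 element; Ti(IV) is therefore d⁰. A d⁰ ion has no crystal-field stabilisation preference between square planar and tetrahedral, so four ligands adopt the sterically favoured tetrahedral geometry. → tetrahedral.

[TiF2(bipy)]^2+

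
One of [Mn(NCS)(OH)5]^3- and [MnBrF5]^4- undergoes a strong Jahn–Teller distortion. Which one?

[Mn(NCS)(OH)5]^3-

[Mn(NCS)(OH)5]^3-: Summing ligand charges against the −3 overall charge gives an oxidation state of +3 for manganese. Group 7 minus oxidation state 3 gives a d⁴ configuration. Hydroxide and isothiocyanate are weak-field ligands for a first-row metal, so the complex is high-spin. The t₂g³e_g¹ (high-spin) configuration has an unevenly filled e_g set; the Jahn–Teller theorem predicts a tetragonal distortion (typically axial elongation) to lift the degeneracy.
[MnBrF5]^4-: Ligand charges: each bromide is −1; each fluoride is −1. With an overall charge of −4 the manganese centre must be in the +2 oxidation state. Group 7 minus oxidation state 2 gives a d⁵ configuration. Bromide and fluoride are weak-field ligands for a first-row metal, so the complex is high-spin. The d⁵ configuration leaves the e_g set evenly filled (or empty) — no strong Jahn–Teller driving force.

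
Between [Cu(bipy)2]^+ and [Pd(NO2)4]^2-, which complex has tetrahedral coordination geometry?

For [Cu(bipy)2]^+: 2,2′-bipyridine is neutral; balancing the +1 overall charge requires Cu(I). Cu sits in group 11, so the d-electron count is 11 − 1 = 10. A d¹⁰ ion has no crystal-field stabilisation preference between square planar and tetrahedral, so four ligands adopt the sterically favoured tetrahedral geometry. → tetrahedral.
For [Pd(NO2)4]^2-: Ligand charges: each nitro (N-bound nitrite) is −1. With an overall charge of −2 the palladium centre must be in the +2 oxidation state. Group 10 minus oxidation state 2 gives a d⁸ configuration. A 4d d⁸ ion has a large crystal-field splitting; square planar leaves the high-energy d_{x²−y²} orbital empty and maximises CFSE. → square planar.

[Cu(bipy)2]^+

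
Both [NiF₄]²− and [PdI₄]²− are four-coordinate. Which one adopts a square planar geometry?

For [NiF₄]²−: Each fluoride is −1; balancing the −2 overall charge requires Ni(II). Ni sits in group 10, so the d-electron count is 10 − 2 = 8. Fluoride is a weak-field ligand. With weak-field ligands the CFSE gain from square planar is small, so a 3d d⁸ ion takes the sterically preferred tetrahedral geometry. → tetrahedral.
For [PdI₄]²−: Summing ligand charges against the −2 overall charge gives an oxidation state of +2 for palladium. Palladium is a group-10 element; Pd(II) is therefore d⁸. A 4d d⁸ ion has a large crystal-field splitting; square planar leaves the high-energy d_{x²−y²} orbital empty and maximises CFSE. → square planar.

[PdI₄]²−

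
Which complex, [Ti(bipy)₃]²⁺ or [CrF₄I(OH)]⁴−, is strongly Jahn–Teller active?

[CrF₄I(OH)]⁴−

[Ti(bipy)₃]²⁺: 2,2′-bipyridine is neutral; balancing the +2 overall charge requires Ti(II). Ti sits in group 4, so the d-electron count is 4 − 2 = 2. The d² configuration leaves the e_g set evenly filled (or empty) — no strong Jahn–Teller driving force.
[CrF₄I(OH)]⁴−: Each fluoride is −1; each iodide is −1; each hydroxide is −1; balancing the −4 overall charge requires Cr(II). Group 6 minus oxidation state 2 gives a d⁴ configuration. Fluoride, hydroxide, and iodide are weak-field ligands for a first-row metal, so the complex is high-spin. The t₂g³e_g¹ (high-spin) configuration has an unevenly filled e_g set; the Jahn–Teller theorem predicts a tetragonal distortion (typically axial elongation) to lift the degeneracy.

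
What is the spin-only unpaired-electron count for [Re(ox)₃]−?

2 unpaired electrons

Each oxalate is −2; balancing the −1 overall charge requires Re(V).
Re sits in group 7, so the d-electron count is 7 − 5 = 2.
Counting donor atoms: 3×oxalate (bidentate) → 6 donors. Coordination number = 6.
In an octahedral field the d² configuration is t₂g²e_g⁰ (only one arrangement possible), giving 2 unpaired electrons.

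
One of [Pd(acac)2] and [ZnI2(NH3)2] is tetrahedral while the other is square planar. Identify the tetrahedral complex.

For [Pd(acac)2]: Each acetylacetonate is −1; balancing the 0 overall charge requires Pd(II). Group 10 minus oxidation state 2 gives a d⁸ configuration. A 4d d⁸ ion has a large crystal-field splitting; square planar leaves the high-energy d_{x²−y²} orbital empty and maximises CFSE. → square planar.
For [ZnI2(NH3)2]: Summing ligand charges against the 0 overall charge gives an oxidation state of +2 for zinc. Zinc is a group-12 element; Zn(II) is therefore d¹⁰. A d¹⁰ ion has no crystal-field stabilisation preference between square planar and tetrahedral, so four ligands adopt the sterically favoured tetrahedral geometry. → tetrahedral.

[ZnI2(NH3)2]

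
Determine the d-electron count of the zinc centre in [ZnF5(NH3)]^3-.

Ligand charges: each fluoride is −1; ammonia is neutral. With an overall charge of −3 the zinc centre must be in the +2 oxidation state.
Zinc is a group-12 element; Zn(II) is therefore d¹⁰.

d10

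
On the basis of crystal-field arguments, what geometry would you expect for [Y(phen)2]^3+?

Ligand charges: 1,10-phenanthroline is neutral. With an overall charge of +3 the yttrium centre must be in the +3 oxidation state.
Y sits in group 3, so the d-electron count is 3 − 3 = 0.
Counting donor atoms: 2×1,10-phenanthroline (bidentate) → 4 donors. Coordination number = 4.
A d⁰ ion has no crystal-field stabilisation preference between square planar and tetrahedral, so four ligands adopt the sterically favoured tetrahedral geometry.

tetrahedral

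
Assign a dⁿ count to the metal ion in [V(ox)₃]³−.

d2

Summing ligand charges against the −3 overall charge gives an oxidation state of +3 for vanadium.
V sits in group 5, so the d-electron count is 5 − 3 = 2.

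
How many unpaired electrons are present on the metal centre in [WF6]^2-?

2

Summing ligand charges against the −2 overall charge gives an oxidation state of +4 for tungsten.
Group 6 minus oxidation state 4 gives a d² configuration.
In an octahedral field the d² configuration is t₂g²e_g⁰ (only one arrangement possible), giving 2 unpaired electrons.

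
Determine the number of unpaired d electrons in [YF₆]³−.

Ligand charges: each fluoride is −1. With an overall charge of −3 the yttrium centre must be in the +3 oxidation state.
Group 3 minus oxidation state 3 gives a d⁰ configuration.
In an octahedral field the d⁰ configuration is t₂g⁰e_g⁰, giving 0 unpaired electrons.

0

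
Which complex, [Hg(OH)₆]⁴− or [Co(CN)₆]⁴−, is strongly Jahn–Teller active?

[Hg(OH)₆]⁴−: Each hydroxide is −1; balancing the −4 overall charge requires Hg(II). Hg sits in group 12, so the d-electron count is 12 − 2 = 10. The d¹⁰ configuration leaves the e_g set evenly filled (or empty) — no strong Jahn–Teller driving force.
[Co(CN)₆]⁴−: Ligand charges: each cyanide is −1. With an overall charge of −4 the cobalt centre must be in the +2 oxidation state. Cobalt is a group-9 element; Co(II) is therefore d⁷. Cyanide is a strong-field ligand (high in the spectrochemical series) for a first-row metal, so the complex is low-spin. The t₂g⁶e_g¹ (low-spin) configuration has an unevenly filled e_g set; the Jahn–Teller theorem predicts a tetragonal distortion (typically axial elongation) to lift the degeneracy.

[Co(CN)₆]⁴−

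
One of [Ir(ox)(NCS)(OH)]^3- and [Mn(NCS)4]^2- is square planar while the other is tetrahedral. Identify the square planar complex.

[Ir(ox)(NCS)(OH)]^3-

For [Ir(ox)(NCS)(OH)]^3-: Ligand charges: each oxalate is −2; each isothiocyanate is −1; each hydroxide is −1. With an overall charge of −3 the iridium centre must be in the +1 oxidation state. Group 9 minus oxidation state 1 gives a d⁸ configuration. A 5d d⁸ ion has a large crystal-field splitting; square planar leaves the high-energy d_{x²−y²} orbital empty and maximises CFSE. → square planar.
For [Mn(NCS)4]^2-: Each isothiocyanate is −1; balancing the −2 overall charge requires Mn(II). Mn sits in group 7, so the d-electron count is 7 − 2 = 5. A high-spin d⁵ ion has zero CFSE in either geometry, so four ligands adopt the sterically favoured tetrahedral geometry. → tetrahedral.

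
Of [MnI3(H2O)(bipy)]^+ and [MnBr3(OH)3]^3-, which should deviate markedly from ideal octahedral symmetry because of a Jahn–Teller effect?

[MnBr3(OH)3]^3-

[MnI3(H2O)(bipy)]^+: Summing ligand charges against the +1 overall charge gives an oxidation state of +4 for manganese. Mn sits in group 7, so the d-electron count is 7 − 4 = 3. The d³ configuration leaves the e_g set evenly filled (or empty) — no strong Jahn–Teller driving force.
[MnBr3(OH)3]^3-: Ligand charges: each bromide is −1; each hydroxide is −1. With an overall charge of −3 the manganese centre must be in the +3 oxidation state. Mn sits in group 7, so the d-electron count is 7 − 3 = 4. Bromide and hydroxide are weak-field ligands for a first-row metal, so the complex is high-spin. The t₂g³e_g¹ (high-spin) configuration has an unevenly filled e_g set; the Jahn–Teller theorem predicts a tetragonal distortion (typically axial elongation) to lift the degeneracy.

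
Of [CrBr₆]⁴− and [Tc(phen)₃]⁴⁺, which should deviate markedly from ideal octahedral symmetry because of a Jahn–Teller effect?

[CrBr₆]⁴−: Each bromide is −1; balancing the −4 overall charge requires Cr(II). Cr sits in group 6, so the d-electron count is 6 − 2 = 4. Bromide is a weak-field ligand for a first-row metal, so the complex is high-spin. The t₂g³e_g¹ (high-spin) configuration has an unevenly filled e_g set; the Jahn–Teller theorem predicts a tetragonal distortion (typically axial elongation) to lift the degeneracy.
[Tc(phen)₃]⁴⁺: 1,10-phenanthroline is neutral; balancing the +4 overall charge requires Tc(IV). Tc sits in group 7, so the d-electron count is 7 − 4 = 3. The d³ configuration leaves the e_g set evenly filled (or empty) — no strong Jahn–Teller driving force.

[CrBr₆]⁴−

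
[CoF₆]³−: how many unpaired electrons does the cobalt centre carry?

4 unpaired electrons

Summing ligand charges against the −3 overall charge gives an oxidation state of +3 for cobalt.
Co sits in group 9, so the d-electron count is 9 − 3 = 6.
The spin state decides the count: fluoride is the one ligand weak enough to leave Co(III) high-spin — [CoF₆]³⁻ is the classic exception.
An octahedral high-spin d⁶ ion is t₂g⁴e_g², giving 4 unpaired electrons.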